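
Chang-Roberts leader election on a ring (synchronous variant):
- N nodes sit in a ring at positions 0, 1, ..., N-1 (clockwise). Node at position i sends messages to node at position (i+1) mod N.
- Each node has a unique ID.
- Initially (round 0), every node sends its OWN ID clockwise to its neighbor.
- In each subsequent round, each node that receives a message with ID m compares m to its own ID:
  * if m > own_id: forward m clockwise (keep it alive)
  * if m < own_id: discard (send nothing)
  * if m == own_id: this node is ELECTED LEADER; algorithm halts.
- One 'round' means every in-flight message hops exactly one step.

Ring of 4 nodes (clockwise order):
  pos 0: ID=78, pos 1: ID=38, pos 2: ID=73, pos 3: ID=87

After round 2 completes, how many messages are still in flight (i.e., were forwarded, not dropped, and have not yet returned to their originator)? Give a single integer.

Round 1: pos1(id38) recv 78: fwd; pos2(id73) recv 38: drop; pos3(id87) recv 73: drop; pos0(id78) recv 87: fwd
Round 2: pos2(id73) recv 78: fwd; pos1(id38) recv 87: fwd
After round 2: 2 messages still in flight

Answer: 2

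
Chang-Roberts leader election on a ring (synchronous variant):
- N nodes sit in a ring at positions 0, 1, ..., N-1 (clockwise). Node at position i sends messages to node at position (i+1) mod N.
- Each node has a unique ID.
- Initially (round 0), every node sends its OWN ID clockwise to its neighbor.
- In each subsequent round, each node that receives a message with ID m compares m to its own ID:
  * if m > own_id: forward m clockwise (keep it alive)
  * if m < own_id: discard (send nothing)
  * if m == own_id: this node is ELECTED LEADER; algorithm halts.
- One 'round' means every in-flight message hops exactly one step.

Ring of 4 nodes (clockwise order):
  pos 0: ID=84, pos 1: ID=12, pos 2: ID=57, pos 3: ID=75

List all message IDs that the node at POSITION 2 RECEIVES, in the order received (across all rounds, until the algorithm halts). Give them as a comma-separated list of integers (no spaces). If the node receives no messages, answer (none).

Answer: 12,84

Derivation:
Round 1: pos1(id12) recv 84: fwd; pos2(id57) recv 12: drop; pos3(id75) recv 57: drop; pos0(id84) recv 75: drop
Round 2: pos2(id57) recv 84: fwd
Round 3: pos3(id75) recv 84: fwd
Round 4: pos0(id84) recv 84: ELECTED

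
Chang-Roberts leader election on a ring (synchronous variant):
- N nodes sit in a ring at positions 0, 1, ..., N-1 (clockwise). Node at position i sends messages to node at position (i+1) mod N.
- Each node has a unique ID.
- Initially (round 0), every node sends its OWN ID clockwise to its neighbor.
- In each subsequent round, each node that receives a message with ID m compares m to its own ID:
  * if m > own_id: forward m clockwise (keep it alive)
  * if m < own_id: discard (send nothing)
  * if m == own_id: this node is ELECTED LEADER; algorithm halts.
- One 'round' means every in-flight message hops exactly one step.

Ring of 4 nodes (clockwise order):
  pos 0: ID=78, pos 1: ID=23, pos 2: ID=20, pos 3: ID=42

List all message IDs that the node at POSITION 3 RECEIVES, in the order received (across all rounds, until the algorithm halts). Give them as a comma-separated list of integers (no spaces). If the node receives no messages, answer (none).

Answer: 20,23,78

Derivation:
Round 1: pos1(id23) recv 78: fwd; pos2(id20) recv 23: fwd; pos3(id42) recv 20: drop; pos0(id78) recv 42: drop
Round 2: pos2(id20) recv 78: fwd; pos3(id42) recv 23: drop
Round 3: pos3(id42) recv 78: fwd
Round 4: pos0(id78) recv 78: ELECTED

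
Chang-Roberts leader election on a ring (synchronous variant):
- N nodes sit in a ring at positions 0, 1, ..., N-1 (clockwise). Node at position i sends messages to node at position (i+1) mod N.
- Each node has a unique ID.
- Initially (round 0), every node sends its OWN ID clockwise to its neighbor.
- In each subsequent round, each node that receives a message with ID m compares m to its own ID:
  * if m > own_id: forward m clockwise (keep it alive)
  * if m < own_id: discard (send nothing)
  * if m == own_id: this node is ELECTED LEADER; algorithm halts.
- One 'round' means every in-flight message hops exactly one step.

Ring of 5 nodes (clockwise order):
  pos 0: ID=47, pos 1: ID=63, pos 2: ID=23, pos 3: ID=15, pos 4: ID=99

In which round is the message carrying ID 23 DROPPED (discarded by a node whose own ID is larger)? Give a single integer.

Answer: 2

Derivation:
Round 1: pos1(id63) recv 47: drop; pos2(id23) recv 63: fwd; pos3(id15) recv 23: fwd; pos4(id99) recv 15: drop; pos0(id47) recv 99: fwd
Round 2: pos3(id15) recv 63: fwd; pos4(id99) recv 23: drop; pos1(id63) recv 99: fwd
Round 3: pos4(id99) recv 63: drop; pos2(id23) recv 99: fwd
Round 4: pos3(id15) recv 99: fwd
Round 5: pos4(id99) recv 99: ELECTED
Message ID 23 originates at pos 2; dropped at pos 4 in round 2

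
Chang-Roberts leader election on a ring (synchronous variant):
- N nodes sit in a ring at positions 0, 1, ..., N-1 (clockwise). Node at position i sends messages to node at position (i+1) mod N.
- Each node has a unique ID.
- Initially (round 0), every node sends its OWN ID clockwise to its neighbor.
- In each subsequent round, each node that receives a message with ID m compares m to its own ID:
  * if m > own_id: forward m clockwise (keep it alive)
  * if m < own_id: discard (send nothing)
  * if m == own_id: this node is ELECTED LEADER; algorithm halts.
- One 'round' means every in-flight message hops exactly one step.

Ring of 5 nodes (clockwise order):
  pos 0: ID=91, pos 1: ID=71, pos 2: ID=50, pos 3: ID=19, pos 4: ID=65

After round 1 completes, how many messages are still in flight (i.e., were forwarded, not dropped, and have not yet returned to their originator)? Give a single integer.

Answer: 3

Derivation:
Round 1: pos1(id71) recv 91: fwd; pos2(id50) recv 71: fwd; pos3(id19) recv 50: fwd; pos4(id65) recv 19: drop; pos0(id91) recv 65: drop
After round 1: 3 messages still in flight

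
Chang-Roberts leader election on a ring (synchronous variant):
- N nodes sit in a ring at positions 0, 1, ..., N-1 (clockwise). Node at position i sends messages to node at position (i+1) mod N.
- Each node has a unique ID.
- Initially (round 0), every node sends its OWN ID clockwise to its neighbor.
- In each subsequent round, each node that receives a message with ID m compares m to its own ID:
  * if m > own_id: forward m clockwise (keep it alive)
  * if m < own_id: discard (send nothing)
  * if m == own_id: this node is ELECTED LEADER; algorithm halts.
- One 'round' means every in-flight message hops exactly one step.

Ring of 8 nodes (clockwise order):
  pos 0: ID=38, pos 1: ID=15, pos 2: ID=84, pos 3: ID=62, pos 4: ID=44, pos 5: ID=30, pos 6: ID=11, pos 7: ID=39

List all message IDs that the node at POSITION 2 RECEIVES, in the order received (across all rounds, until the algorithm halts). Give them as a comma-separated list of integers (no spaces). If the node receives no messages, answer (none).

Round 1: pos1(id15) recv 38: fwd; pos2(id84) recv 15: drop; pos3(id62) recv 84: fwd; pos4(id44) recv 62: fwd; pos5(id30) recv 44: fwd; pos6(id11) recv 30: fwd; pos7(id39) recv 11: drop; pos0(id38) recv 39: fwd
Round 2: pos2(id84) recv 38: drop; pos4(id44) recv 84: fwd; pos5(id30) recv 62: fwd; pos6(id11) recv 44: fwd; pos7(id39) recv 30: drop; pos1(id15) recv 39: fwd
Round 3: pos5(id30) recv 84: fwd; pos6(id11) recv 62: fwd; pos7(id39) recv 44: fwd; pos2(id84) recv 39: drop
Round 4: pos6(id11) recv 84: fwd; pos7(id39) recv 62: fwd; pos0(id38) recv 44: fwd
Round 5: pos7(id39) recv 84: fwd; pos0(id38) recv 62: fwd; pos1(id15) recv 44: fwd
Round 6: pos0(id38) recv 84: fwd; pos1(id15) recv 62: fwd; pos2(id84) recv 44: drop
Round 7: pos1(id15) recv 84: fwd; pos2(id84) recv 62: drop
Round 8: pos2(id84) recv 84: ELECTED

Answer: 15,38,39,44,62,84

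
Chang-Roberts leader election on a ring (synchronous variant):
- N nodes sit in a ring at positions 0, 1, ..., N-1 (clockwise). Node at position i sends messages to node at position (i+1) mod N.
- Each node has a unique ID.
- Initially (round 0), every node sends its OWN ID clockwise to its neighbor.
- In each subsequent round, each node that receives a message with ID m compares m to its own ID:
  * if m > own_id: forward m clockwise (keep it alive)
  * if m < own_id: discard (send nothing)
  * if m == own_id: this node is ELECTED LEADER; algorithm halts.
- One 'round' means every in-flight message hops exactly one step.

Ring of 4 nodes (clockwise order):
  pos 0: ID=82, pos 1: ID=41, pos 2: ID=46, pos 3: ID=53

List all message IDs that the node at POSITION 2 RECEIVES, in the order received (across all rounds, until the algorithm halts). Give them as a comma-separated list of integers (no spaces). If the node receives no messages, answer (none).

Answer: 41,82

Derivation:
Round 1: pos1(id41) recv 82: fwd; pos2(id46) recv 41: drop; pos3(id53) recv 46: drop; pos0(id82) recv 53: drop
Round 2: pos2(id46) recv 82: fwd
Round 3: pos3(id53) recv 82: fwd
Round 4: pos0(id82) recv 82: ELECTED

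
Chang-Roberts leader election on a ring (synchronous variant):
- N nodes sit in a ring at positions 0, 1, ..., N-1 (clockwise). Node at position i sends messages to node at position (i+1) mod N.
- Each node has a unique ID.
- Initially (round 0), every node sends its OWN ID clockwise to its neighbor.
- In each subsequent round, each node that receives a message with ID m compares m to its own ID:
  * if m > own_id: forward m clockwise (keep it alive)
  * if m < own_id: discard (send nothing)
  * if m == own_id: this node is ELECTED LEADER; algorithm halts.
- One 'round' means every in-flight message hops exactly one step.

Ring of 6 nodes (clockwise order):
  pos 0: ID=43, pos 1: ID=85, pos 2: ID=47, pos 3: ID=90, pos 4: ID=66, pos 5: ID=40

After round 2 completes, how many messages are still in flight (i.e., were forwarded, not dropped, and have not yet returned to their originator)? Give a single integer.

Round 1: pos1(id85) recv 43: drop; pos2(id47) recv 85: fwd; pos3(id90) recv 47: drop; pos4(id66) recv 90: fwd; pos5(id40) recv 66: fwd; pos0(id43) recv 40: drop
Round 2: pos3(id90) recv 85: drop; pos5(id40) recv 90: fwd; pos0(id43) recv 66: fwd
After round 2: 2 messages still in flight

Answer: 2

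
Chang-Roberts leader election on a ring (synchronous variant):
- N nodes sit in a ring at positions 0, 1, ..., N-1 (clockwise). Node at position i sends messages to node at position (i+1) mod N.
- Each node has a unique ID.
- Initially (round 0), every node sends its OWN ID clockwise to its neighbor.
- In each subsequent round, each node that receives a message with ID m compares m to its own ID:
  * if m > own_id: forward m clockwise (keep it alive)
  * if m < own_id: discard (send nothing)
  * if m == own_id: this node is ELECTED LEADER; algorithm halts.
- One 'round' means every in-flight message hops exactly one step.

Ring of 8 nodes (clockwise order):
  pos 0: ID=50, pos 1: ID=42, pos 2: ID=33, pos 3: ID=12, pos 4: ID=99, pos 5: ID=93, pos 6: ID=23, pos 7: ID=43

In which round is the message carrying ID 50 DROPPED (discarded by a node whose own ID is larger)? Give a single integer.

Round 1: pos1(id42) recv 50: fwd; pos2(id33) recv 42: fwd; pos3(id12) recv 33: fwd; pos4(id99) recv 12: drop; pos5(id93) recv 99: fwd; pos6(id23) recv 93: fwd; pos7(id43) recv 23: drop; pos0(id50) recv 43: drop
Round 2: pos2(id33) recv 50: fwd; pos3(id12) recv 42: fwd; pos4(id99) recv 33: drop; pos6(id23) recv 99: fwd; pos7(id43) recv 93: fwd
Round 3: pos3(id12) recv 50: fwd; pos4(id99) recv 42: drop; pos7(id43) recv 99: fwd; pos0(id50) recv 93: fwd
Round 4: pos4(id99) recv 50: drop; pos0(id50) recv 99: fwd; pos1(id42) recv 93: fwd
Round 5: pos1(id42) recv 99: fwd; pos2(id33) recv 93: fwd
Round 6: pos2(id33) recv 99: fwd; pos3(id12) recv 93: fwd
Round 7: pos3(id12) recv 99: fwd; pos4(id99) recv 93: drop
Round 8: pos4(id99) recv 99: ELECTED
Message ID 50 originates at pos 0; dropped at pos 4 in round 4

Answer: 4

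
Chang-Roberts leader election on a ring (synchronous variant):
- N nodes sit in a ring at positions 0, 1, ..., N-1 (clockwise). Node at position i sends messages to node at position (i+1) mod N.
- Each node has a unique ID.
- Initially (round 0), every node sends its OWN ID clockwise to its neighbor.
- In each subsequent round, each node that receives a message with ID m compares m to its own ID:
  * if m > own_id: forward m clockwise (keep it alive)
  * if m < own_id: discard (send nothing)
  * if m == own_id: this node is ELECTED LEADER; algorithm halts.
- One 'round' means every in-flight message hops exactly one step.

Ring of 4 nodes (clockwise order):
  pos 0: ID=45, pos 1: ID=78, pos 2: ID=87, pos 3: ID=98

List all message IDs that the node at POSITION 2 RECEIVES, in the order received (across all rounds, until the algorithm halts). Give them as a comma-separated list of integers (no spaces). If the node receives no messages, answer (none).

Answer: 78,98

Derivation:
Round 1: pos1(id78) recv 45: drop; pos2(id87) recv 78: drop; pos3(id98) recv 87: drop; pos0(id45) recv 98: fwd
Round 2: pos1(id78) recv 98: fwd
Round 3: pos2(id87) recv 98: fwd
Round 4: pos3(id98) recv 98: ELECTED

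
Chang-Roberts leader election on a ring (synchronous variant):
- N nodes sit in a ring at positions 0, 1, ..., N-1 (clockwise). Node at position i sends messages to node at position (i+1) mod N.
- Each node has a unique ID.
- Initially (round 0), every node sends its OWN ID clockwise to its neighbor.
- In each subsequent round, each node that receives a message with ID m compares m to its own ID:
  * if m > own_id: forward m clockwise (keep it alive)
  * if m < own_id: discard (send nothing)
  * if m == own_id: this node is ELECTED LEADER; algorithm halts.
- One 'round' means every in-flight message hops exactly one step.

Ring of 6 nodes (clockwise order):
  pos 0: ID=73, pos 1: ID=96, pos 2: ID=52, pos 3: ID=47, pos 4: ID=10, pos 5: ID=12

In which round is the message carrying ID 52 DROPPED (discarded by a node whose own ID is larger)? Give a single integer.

Answer: 4

Derivation:
Round 1: pos1(id96) recv 73: drop; pos2(id52) recv 96: fwd; pos3(id47) recv 52: fwd; pos4(id10) recv 47: fwd; pos5(id12) recv 10: drop; pos0(id73) recv 12: drop
Round 2: pos3(id47) recv 96: fwd; pos4(id10) recv 52: fwd; pos5(id12) recv 47: fwd
Round 3: pos4(id10) recv 96: fwd; pos5(id12) recv 52: fwd; pos0(id73) recv 47: drop
Round 4: pos5(id12) recv 96: fwd; pos0(id73) recv 52: drop
Round 5: pos0(id73) recv 96: fwd
Round 6: pos1(id96) recv 96: ELECTED
Message ID 52 originates at pos 2; dropped at pos 0 in round 4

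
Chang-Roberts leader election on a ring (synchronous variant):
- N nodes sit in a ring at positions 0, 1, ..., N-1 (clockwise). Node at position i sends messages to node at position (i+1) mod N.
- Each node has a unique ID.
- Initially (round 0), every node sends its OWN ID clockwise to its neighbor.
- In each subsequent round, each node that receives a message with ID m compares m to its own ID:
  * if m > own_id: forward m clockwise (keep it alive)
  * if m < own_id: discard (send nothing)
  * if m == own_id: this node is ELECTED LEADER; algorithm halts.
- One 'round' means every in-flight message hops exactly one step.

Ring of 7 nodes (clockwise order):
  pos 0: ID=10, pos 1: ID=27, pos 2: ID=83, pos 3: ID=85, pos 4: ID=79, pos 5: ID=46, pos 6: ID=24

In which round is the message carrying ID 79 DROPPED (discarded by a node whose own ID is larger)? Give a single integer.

Round 1: pos1(id27) recv 10: drop; pos2(id83) recv 27: drop; pos3(id85) recv 83: drop; pos4(id79) recv 85: fwd; pos5(id46) recv 79: fwd; pos6(id24) recv 46: fwd; pos0(id10) recv 24: fwd
Round 2: pos5(id46) recv 85: fwd; pos6(id24) recv 79: fwd; pos0(id10) recv 46: fwd; pos1(id27) recv 24: drop
Round 3: pos6(id24) recv 85: fwd; pos0(id10) recv 79: fwd; pos1(id27) recv 46: fwd
Round 4: pos0(id10) recv 85: fwd; pos1(id27) recv 79: fwd; pos2(id83) recv 46: drop
Round 5: pos1(id27) recv 85: fwd; pos2(id83) recv 79: drop
Round 6: pos2(id83) recv 85: fwd
Round 7: pos3(id85) recv 85: ELECTED
Message ID 79 originates at pos 4; dropped at pos 2 in round 5

Answer: 5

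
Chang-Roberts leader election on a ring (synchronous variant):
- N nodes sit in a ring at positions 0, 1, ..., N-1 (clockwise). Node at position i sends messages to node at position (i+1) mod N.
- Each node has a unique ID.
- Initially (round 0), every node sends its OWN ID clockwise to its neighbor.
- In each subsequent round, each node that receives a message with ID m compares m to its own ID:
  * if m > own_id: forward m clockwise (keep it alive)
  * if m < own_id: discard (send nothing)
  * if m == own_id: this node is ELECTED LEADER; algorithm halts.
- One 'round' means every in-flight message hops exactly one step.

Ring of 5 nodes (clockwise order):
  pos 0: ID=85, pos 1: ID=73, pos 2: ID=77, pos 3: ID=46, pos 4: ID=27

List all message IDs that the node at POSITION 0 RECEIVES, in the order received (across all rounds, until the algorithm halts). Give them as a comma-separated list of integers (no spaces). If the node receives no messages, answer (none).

Answer: 27,46,77,85

Derivation:
Round 1: pos1(id73) recv 85: fwd; pos2(id77) recv 73: drop; pos3(id46) recv 77: fwd; pos4(id27) recv 46: fwd; pos0(id85) recv 27: drop
Round 2: pos2(id77) recv 85: fwd; pos4(id27) recv 77: fwd; pos0(id85) recv 46: drop
Round 3: pos3(id46) recv 85: fwd; pos0(id85) recv 77: drop
Round 4: pos4(id27) recv 85: fwd
Round 5: pos0(id85) recv 85: ELECTED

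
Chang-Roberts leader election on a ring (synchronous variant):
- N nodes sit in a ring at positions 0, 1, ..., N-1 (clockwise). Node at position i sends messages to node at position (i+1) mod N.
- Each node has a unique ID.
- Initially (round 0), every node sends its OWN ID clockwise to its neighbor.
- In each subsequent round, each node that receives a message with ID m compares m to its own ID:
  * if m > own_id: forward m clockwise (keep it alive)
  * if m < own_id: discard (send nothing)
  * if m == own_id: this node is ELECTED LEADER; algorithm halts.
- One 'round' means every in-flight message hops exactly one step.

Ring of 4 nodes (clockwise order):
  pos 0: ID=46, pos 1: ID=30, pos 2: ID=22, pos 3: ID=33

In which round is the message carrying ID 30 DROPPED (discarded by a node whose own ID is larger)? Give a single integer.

Round 1: pos1(id30) recv 46: fwd; pos2(id22) recv 30: fwd; pos3(id33) recv 22: drop; pos0(id46) recv 33: drop
Round 2: pos2(id22) recv 46: fwd; pos3(id33) recv 30: drop
Round 3: pos3(id33) recv 46: fwd
Round 4: pos0(id46) recv 46: ELECTED
Message ID 30 originates at pos 1; dropped at pos 3 in round 2

Answer: 2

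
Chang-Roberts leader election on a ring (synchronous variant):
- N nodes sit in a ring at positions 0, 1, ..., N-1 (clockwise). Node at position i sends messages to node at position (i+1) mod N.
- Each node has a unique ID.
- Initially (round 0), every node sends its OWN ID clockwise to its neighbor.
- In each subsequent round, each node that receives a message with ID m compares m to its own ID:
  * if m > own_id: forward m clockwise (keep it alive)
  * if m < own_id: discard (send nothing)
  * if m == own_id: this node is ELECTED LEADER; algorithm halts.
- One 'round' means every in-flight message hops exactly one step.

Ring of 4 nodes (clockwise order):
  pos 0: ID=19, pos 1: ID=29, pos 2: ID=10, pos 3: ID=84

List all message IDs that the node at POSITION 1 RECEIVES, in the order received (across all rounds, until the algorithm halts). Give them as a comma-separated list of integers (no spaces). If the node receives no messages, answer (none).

Round 1: pos1(id29) recv 19: drop; pos2(id10) recv 29: fwd; pos3(id84) recv 10: drop; pos0(id19) recv 84: fwd
Round 2: pos3(id84) recv 29: drop; pos1(id29) recv 84: fwd
Round 3: pos2(id10) recv 84: fwd
Round 4: pos3(id84) recv 84: ELECTED

Answer: 19,84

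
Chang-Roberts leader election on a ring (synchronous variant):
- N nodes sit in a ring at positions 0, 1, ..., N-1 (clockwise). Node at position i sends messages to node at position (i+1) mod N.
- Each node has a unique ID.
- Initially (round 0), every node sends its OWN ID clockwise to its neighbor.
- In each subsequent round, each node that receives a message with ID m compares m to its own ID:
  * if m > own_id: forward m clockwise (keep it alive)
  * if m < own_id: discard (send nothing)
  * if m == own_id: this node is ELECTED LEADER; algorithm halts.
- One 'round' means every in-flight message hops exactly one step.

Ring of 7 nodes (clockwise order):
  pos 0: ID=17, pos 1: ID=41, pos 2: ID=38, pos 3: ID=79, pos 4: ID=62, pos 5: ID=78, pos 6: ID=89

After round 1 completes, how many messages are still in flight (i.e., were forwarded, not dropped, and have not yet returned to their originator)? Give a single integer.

Round 1: pos1(id41) recv 17: drop; pos2(id38) recv 41: fwd; pos3(id79) recv 38: drop; pos4(id62) recv 79: fwd; pos5(id78) recv 62: drop; pos6(id89) recv 78: drop; pos0(id17) recv 89: fwd
After round 1: 3 messages still in flight

Answer: 3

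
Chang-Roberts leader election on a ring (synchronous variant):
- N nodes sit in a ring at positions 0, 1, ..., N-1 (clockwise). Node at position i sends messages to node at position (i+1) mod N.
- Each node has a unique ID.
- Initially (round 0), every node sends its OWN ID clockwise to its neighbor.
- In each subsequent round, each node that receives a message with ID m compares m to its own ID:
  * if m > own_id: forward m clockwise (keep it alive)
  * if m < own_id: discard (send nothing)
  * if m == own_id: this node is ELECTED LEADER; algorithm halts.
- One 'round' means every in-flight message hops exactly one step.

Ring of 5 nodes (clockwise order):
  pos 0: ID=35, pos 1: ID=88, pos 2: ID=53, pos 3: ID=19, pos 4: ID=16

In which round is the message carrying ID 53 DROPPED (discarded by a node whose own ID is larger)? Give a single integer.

Answer: 4

Derivation:
Round 1: pos1(id88) recv 35: drop; pos2(id53) recv 88: fwd; pos3(id19) recv 53: fwd; pos4(id16) recv 19: fwd; pos0(id35) recv 16: drop
Round 2: pos3(id19) recv 88: fwd; pos4(id16) recv 53: fwd; pos0(id35) recv 19: drop
Round 3: pos4(id16) recv 88: fwd; pos0(id35) recv 53: fwd
Round 4: pos0(id35) recv 88: fwd; pos1(id88) recv 53: drop
Round 5: pos1(id88) recv 88: ELECTED
Message ID 53 originates at pos 2; dropped at pos 1 in round 4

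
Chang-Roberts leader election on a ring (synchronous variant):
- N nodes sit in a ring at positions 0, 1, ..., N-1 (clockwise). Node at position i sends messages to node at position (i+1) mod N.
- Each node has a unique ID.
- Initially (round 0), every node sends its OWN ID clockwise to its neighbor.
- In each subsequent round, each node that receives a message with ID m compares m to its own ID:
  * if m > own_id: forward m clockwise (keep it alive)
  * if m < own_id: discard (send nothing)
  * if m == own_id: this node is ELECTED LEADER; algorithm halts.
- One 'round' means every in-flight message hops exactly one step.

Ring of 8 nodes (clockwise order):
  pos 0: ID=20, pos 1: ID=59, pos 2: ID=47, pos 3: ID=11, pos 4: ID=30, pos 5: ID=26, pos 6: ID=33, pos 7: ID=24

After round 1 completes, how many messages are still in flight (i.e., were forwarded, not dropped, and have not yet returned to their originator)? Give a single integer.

Answer: 5

Derivation:
Round 1: pos1(id59) recv 20: drop; pos2(id47) recv 59: fwd; pos3(id11) recv 47: fwd; pos4(id30) recv 11: drop; pos5(id26) recv 30: fwd; pos6(id33) recv 26: drop; pos7(id24) recv 33: fwd; pos0(id20) recv 24: fwd
After round 1: 5 messages still in flight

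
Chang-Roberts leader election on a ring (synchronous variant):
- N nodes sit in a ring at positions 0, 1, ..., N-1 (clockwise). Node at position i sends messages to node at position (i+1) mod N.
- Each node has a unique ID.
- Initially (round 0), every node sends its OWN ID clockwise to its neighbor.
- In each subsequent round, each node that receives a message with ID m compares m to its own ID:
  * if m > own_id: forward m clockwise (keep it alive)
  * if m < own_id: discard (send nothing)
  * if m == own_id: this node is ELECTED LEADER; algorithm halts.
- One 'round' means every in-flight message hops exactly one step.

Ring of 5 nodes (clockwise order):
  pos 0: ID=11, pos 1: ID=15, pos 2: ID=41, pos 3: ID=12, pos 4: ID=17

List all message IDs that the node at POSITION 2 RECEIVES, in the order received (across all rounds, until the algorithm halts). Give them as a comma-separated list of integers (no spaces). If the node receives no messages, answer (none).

Answer: 15,17,41

Derivation:
Round 1: pos1(id15) recv 11: drop; pos2(id41) recv 15: drop; pos3(id12) recv 41: fwd; pos4(id17) recv 12: drop; pos0(id11) recv 17: fwd
Round 2: pos4(id17) recv 41: fwd; pos1(id15) recv 17: fwd
Round 3: pos0(id11) recv 41: fwd; pos2(id41) recv 17: drop
Round 4: pos1(id15) recv 41: fwd
Round 5: pos2(id41) recv 41: ELECTED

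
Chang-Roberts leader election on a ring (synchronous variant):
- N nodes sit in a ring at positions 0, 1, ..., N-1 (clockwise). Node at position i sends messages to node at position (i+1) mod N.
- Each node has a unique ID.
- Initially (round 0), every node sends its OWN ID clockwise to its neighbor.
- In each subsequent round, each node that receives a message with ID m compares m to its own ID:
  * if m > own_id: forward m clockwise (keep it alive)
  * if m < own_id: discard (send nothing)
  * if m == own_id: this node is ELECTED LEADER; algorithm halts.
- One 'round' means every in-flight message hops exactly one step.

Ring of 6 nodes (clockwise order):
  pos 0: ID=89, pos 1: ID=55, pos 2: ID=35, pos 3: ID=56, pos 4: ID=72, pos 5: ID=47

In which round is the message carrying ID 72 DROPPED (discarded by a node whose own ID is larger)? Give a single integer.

Answer: 2

Derivation:
Round 1: pos1(id55) recv 89: fwd; pos2(id35) recv 55: fwd; pos3(id56) recv 35: drop; pos4(id72) recv 56: drop; pos5(id47) recv 72: fwd; pos0(id89) recv 47: drop
Round 2: pos2(id35) recv 89: fwd; pos3(id56) recv 55: drop; pos0(id89) recv 72: drop
Round 3: pos3(id56) recv 89: fwd
Round 4: pos4(id72) recv 89: fwd
Round 5: pos5(id47) recv 89: fwd
Round 6: pos0(id89) recv 89: ELECTED
Message ID 72 originates at pos 4; dropped at pos 0 in round 2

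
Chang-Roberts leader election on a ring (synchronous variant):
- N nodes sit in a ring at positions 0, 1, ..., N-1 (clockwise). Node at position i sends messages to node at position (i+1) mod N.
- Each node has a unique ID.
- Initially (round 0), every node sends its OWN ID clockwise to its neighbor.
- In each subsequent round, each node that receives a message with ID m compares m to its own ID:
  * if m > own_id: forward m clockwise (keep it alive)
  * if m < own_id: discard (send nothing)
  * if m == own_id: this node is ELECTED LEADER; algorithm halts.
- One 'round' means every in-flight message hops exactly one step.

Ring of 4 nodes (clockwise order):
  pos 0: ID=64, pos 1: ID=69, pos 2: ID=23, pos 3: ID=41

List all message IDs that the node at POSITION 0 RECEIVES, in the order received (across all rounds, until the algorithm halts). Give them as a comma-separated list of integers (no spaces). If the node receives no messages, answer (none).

Answer: 41,69

Derivation:
Round 1: pos1(id69) recv 64: drop; pos2(id23) recv 69: fwd; pos3(id41) recv 23: drop; pos0(id64) recv 41: drop
Round 2: pos3(id41) recv 69: fwd
Round 3: pos0(id64) recv 69: fwd
Round 4: pos1(id69) recv 69: ELECTED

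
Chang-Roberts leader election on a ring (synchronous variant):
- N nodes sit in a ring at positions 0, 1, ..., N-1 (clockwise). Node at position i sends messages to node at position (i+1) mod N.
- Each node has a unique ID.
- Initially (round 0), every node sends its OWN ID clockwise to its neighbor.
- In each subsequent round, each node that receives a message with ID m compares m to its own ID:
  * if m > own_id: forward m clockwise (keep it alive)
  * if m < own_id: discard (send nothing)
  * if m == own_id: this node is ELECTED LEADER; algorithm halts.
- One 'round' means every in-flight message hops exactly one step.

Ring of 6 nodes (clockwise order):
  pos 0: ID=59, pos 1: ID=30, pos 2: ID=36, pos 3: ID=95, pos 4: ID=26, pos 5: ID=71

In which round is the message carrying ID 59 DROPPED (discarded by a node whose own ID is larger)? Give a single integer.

Round 1: pos1(id30) recv 59: fwd; pos2(id36) recv 30: drop; pos3(id95) recv 36: drop; pos4(id26) recv 95: fwd; pos5(id71) recv 26: drop; pos0(id59) recv 71: fwd
Round 2: pos2(id36) recv 59: fwd; pos5(id71) recv 95: fwd; pos1(id30) recv 71: fwd
Round 3: pos3(id95) recv 59: drop; pos0(id59) recv 95: fwd; pos2(id36) recv 71: fwd
Round 4: pos1(id30) recv 95: fwd; pos3(id95) recv 71: drop
Round 5: pos2(id36) recv 95: fwd
Round 6: pos3(id95) recv 95: ELECTED
Message ID 59 originates at pos 0; dropped at pos 3 in round 3

Answer: 3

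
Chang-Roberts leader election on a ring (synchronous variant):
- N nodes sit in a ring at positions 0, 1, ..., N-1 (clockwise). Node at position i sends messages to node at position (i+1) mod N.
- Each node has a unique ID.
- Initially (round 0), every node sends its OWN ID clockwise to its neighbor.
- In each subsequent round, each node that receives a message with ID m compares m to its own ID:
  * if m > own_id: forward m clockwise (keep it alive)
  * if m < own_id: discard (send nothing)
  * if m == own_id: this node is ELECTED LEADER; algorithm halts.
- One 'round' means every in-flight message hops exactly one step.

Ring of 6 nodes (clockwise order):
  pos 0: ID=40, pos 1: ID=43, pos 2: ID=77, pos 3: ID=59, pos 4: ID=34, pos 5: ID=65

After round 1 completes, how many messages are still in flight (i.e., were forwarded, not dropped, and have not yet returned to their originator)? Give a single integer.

Round 1: pos1(id43) recv 40: drop; pos2(id77) recv 43: drop; pos3(id59) recv 77: fwd; pos4(id34) recv 59: fwd; pos5(id65) recv 34: drop; pos0(id40) recv 65: fwd
After round 1: 3 messages still in flight

Answer: 3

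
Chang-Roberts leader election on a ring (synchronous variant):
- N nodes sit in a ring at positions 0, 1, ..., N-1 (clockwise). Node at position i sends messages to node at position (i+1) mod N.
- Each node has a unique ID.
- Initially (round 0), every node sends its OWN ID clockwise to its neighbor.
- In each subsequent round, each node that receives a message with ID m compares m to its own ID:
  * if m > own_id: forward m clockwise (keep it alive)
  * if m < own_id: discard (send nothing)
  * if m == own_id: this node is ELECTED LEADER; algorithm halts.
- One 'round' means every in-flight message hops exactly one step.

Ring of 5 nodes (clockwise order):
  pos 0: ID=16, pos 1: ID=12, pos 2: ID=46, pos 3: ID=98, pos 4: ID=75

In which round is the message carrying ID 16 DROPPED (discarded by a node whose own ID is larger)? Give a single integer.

Round 1: pos1(id12) recv 16: fwd; pos2(id46) recv 12: drop; pos3(id98) recv 46: drop; pos4(id75) recv 98: fwd; pos0(id16) recv 75: fwd
Round 2: pos2(id46) recv 16: drop; pos0(id16) recv 98: fwd; pos1(id12) recv 75: fwd
Round 3: pos1(id12) recv 98: fwd; pos2(id46) recv 75: fwd
Round 4: pos2(id46) recv 98: fwd; pos3(id98) recv 75: drop
Round 5: pos3(id98) recv 98: ELECTED
Message ID 16 originates at pos 0; dropped at pos 2 in round 2

Answer: 2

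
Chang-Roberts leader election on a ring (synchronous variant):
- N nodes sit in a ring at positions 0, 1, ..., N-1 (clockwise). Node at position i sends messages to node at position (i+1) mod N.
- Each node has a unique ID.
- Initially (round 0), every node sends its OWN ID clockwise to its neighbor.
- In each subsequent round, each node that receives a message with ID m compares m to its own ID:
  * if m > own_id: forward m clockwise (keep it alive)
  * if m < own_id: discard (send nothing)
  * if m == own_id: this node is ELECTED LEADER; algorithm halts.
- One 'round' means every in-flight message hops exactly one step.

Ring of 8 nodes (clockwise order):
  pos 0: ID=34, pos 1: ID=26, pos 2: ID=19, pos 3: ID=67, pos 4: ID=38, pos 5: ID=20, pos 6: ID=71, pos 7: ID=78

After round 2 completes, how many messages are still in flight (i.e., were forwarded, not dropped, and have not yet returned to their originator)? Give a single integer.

Round 1: pos1(id26) recv 34: fwd; pos2(id19) recv 26: fwd; pos3(id67) recv 19: drop; pos4(id38) recv 67: fwd; pos5(id20) recv 38: fwd; pos6(id71) recv 20: drop; pos7(id78) recv 71: drop; pos0(id34) recv 78: fwd
Round 2: pos2(id19) recv 34: fwd; pos3(id67) recv 26: drop; pos5(id20) recv 67: fwd; pos6(id71) recv 38: drop; pos1(id26) recv 78: fwd
After round 2: 3 messages still in flight

Answer: 3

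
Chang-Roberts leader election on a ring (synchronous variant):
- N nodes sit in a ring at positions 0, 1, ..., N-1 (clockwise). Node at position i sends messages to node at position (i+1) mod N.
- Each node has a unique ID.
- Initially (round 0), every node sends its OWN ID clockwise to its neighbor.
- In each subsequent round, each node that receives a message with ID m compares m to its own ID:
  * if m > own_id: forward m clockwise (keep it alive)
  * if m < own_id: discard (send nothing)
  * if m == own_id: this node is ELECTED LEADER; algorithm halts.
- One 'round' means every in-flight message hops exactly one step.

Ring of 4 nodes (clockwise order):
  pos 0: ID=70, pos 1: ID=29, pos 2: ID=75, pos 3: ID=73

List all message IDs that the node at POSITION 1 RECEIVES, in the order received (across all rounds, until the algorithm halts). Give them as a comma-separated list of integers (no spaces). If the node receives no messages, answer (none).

Answer: 70,73,75

Derivation:
Round 1: pos1(id29) recv 70: fwd; pos2(id75) recv 29: drop; pos3(id73) recv 75: fwd; pos0(id70) recv 73: fwd
Round 2: pos2(id75) recv 70: drop; pos0(id70) recv 75: fwd; pos1(id29) recv 73: fwd
Round 3: pos1(id29) recv 75: fwd; pos2(id75) recv 73: drop
Round 4: pos2(id75) recv 75: ELECTED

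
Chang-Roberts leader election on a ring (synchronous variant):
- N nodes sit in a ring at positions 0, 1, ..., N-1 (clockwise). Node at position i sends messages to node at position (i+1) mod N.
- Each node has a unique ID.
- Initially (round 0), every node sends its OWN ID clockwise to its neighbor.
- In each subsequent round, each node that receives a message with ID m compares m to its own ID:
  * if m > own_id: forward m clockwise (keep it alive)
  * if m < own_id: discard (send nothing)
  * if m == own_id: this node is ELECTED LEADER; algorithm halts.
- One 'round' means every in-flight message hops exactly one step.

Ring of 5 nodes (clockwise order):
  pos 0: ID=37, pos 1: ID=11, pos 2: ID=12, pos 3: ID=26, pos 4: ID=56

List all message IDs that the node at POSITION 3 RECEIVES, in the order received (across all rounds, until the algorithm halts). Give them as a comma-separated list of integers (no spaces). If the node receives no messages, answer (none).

Answer: 12,37,56

Derivation:
Round 1: pos1(id11) recv 37: fwd; pos2(id12) recv 11: drop; pos3(id26) recv 12: drop; pos4(id56) recv 26: drop; pos0(id37) recv 56: fwd
Round 2: pos2(id12) recv 37: fwd; pos1(id11) recv 56: fwd
Round 3: pos3(id26) recv 37: fwd; pos2(id12) recv 56: fwd
Round 4: pos4(id56) recv 37: drop; pos3(id26) recv 56: fwd
Round 5: pos4(id56) recv 56: ELECTED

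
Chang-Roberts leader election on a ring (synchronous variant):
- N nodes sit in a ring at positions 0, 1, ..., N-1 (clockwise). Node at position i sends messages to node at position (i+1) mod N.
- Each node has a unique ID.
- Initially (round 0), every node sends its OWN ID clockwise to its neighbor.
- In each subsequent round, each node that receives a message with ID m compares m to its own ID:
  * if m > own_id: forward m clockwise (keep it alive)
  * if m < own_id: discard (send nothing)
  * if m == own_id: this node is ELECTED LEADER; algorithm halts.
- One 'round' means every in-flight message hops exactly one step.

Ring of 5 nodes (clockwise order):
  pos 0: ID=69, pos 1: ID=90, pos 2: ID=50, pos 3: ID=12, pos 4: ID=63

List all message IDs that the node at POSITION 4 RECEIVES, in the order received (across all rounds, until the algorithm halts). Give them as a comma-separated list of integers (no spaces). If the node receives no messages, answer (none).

Answer: 12,50,90

Derivation:
Round 1: pos1(id90) recv 69: drop; pos2(id50) recv 90: fwd; pos3(id12) recv 50: fwd; pos4(id63) recv 12: drop; pos0(id69) recv 63: drop
Round 2: pos3(id12) recv 90: fwd; pos4(id63) recv 50: drop
Round 3: pos4(id63) recv 90: fwd
Round 4: pos0(id69) recv 90: fwd
Round 5: pos1(id90) recv 90: ELECTED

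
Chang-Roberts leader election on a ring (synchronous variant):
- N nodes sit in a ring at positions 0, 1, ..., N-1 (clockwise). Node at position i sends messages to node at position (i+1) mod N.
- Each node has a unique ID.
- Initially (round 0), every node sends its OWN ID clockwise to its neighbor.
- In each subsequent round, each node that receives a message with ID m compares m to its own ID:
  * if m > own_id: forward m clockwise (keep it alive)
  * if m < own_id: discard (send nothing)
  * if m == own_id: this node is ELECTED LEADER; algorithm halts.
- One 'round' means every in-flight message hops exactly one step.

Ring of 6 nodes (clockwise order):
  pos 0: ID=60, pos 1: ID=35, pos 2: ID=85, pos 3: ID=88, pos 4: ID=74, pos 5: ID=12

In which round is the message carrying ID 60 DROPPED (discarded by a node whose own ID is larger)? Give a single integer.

Answer: 2

Derivation:
Round 1: pos1(id35) recv 60: fwd; pos2(id85) recv 35: drop; pos3(id88) recv 85: drop; pos4(id74) recv 88: fwd; pos5(id12) recv 74: fwd; pos0(id60) recv 12: drop
Round 2: pos2(id85) recv 60: drop; pos5(id12) recv 88: fwd; pos0(id60) recv 74: fwd
Round 3: pos0(id60) recv 88: fwd; pos1(id35) recv 74: fwd
Round 4: pos1(id35) recv 88: fwd; pos2(id85) recv 74: drop
Round 5: pos2(id85) recv 88: fwd
Round 6: pos3(id88) recv 88: ELECTED
Message ID 60 originates at pos 0; dropped at pos 2 in round 2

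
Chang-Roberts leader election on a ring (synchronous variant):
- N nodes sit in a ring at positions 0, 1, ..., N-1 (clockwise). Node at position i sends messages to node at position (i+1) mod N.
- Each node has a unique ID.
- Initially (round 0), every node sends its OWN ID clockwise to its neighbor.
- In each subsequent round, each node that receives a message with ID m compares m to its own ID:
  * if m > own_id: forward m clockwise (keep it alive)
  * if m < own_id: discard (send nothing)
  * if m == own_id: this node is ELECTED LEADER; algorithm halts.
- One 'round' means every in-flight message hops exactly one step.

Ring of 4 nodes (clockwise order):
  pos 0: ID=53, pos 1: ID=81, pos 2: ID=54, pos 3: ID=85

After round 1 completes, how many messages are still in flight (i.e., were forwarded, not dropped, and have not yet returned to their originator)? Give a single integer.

Answer: 2

Derivation:
Round 1: pos1(id81) recv 53: drop; pos2(id54) recv 81: fwd; pos3(id85) recv 54: drop; pos0(id53) recv 85: fwd
After round 1: 2 messages still in flight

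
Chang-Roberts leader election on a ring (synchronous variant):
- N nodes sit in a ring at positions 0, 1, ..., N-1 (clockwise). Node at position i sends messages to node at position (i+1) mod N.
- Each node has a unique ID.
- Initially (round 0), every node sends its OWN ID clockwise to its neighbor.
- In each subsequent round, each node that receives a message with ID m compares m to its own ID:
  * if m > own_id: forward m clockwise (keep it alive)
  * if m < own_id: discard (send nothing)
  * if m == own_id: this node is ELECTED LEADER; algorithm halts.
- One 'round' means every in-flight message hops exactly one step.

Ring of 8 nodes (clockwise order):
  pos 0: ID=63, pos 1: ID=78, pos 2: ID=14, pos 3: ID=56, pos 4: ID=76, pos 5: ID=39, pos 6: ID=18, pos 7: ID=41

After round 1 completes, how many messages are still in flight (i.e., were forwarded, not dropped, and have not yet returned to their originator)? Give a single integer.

Answer: 3

Derivation:
Round 1: pos1(id78) recv 63: drop; pos2(id14) recv 78: fwd; pos3(id56) recv 14: drop; pos4(id76) recv 56: drop; pos5(id39) recv 76: fwd; pos6(id18) recv 39: fwd; pos7(id41) recv 18: drop; pos0(id63) recv 41: drop
After round 1: 3 messages still in flight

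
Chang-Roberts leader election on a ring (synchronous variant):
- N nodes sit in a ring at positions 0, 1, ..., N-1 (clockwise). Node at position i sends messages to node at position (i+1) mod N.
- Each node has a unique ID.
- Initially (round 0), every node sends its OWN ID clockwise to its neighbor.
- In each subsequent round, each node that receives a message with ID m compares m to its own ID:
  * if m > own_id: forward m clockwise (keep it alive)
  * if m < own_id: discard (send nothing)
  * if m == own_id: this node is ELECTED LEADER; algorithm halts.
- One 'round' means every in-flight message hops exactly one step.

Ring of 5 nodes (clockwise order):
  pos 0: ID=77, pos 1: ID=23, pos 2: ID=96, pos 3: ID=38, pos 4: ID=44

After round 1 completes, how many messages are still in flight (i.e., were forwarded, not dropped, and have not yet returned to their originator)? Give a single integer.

Answer: 2

Derivation:
Round 1: pos1(id23) recv 77: fwd; pos2(id96) recv 23: drop; pos3(id38) recv 96: fwd; pos4(id44) recv 38: drop; pos0(id77) recv 44: drop
After round 1: 2 messages still in flight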